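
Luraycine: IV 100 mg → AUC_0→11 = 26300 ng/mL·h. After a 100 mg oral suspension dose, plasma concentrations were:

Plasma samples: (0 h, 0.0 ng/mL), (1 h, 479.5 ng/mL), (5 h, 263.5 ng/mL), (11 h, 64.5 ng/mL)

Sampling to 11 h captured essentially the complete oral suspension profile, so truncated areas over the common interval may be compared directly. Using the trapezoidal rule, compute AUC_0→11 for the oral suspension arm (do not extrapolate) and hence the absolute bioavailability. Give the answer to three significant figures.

Trapezoidal AUC_0→11 (oral suspension):
  [0→1]: (0.0+479.5)/2 × 1 = 239.75
  [1→5]: (479.5+263.5)/2 × 4 = 1486.0
  [5→11]: (263.5+64.5)/2 × 6 = 984.0
  Sum = 2709.75 ng/mL·h
F = (AUC_ev/D_ev)/(AUC_iv/D_iv) = (2709.75/100)/(26300/100) = 27.0975/263 = 0.1030

F = 0.103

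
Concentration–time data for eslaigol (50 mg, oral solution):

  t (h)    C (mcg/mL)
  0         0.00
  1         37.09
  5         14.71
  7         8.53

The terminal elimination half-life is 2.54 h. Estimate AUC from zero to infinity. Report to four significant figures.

AUC = 176.6 mcg/mL·h

Trapezoidal AUC_0→7:
  [0→1]: (0.00+37.09)/2 × 1 = 18.545
  [1→5]: (37.09+14.71)/2 × 4 = 103.6
  [5→7]: (14.71+8.53)/2 × 2 = 23.24
  Sum = 145.385 mcg/mL·h
k_e = ln2 / t½ = 0.693147 / 2.54 = 0.2729 h^-1
Extrapolated tail: C_last / k_e = 8.53 / 0.2729 = 31.257
AUC_0→∞ = 145.385 + 31.257 = 176.642 mcg/mL·h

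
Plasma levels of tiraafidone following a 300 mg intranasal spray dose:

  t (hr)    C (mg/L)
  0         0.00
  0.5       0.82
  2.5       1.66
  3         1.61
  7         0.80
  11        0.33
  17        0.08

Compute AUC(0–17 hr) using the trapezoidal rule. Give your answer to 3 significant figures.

Trapezoidal AUC_0→17:
  [0→0.5]: (0.00+0.82)/2 × 0.5 = 0.205
  [0.5→2.5]: (0.82+1.66)/2 × 2 = 2.48
  [2.5→3]: (1.66+1.61)/2 × 0.5 = 0.8175
  [3→7]: (1.61+0.80)/2 × 4 = 4.82
  [7→11]: (0.80+0.33)/2 × 4 = 2.26
  [11→17]: (0.33+0.08)/2 × 6 = 1.23
  Sum = 11.8125 mg/L·hr

AUC = 11.8 mg/L·hr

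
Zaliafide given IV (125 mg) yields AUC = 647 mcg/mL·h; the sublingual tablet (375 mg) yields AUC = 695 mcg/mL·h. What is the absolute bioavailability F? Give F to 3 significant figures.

F = 0.358

F = (AUC_ev / D_ev) / (AUC_iv / D_iv)
  = (695/375) / (647/125)
  = 1.85333 / 5.176 = 0.3581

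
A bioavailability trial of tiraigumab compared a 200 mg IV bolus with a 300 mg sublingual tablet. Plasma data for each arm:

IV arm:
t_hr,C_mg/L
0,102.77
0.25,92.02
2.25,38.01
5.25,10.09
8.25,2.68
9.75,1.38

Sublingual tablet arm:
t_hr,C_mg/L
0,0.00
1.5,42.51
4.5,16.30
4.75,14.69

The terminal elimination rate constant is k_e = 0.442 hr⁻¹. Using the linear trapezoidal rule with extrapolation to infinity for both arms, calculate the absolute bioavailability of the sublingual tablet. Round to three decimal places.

F = 0.416

Trapezoidal AUC_0→9.75 (IV):
  [0→0.25]: (102.77+92.02)/2 × 0.25 = 24.34875
  [0.25→2.25]: (92.02+38.01)/2 × 2 = 130.03
  [2.25→5.25]: (38.01+10.09)/2 × 3 = 72.15
  [5.25→8.25]: (10.09+2.68)/2 × 3 = 19.155
  [8.25→9.75]: (2.68+1.38)/2 × 1.5 = 3.045
  Sum = 248.72875 mg/L·hr
IV tail: 1.38/0.442 = 3.122; AUC_iv,0→∞ = 248.72875 + 3.122 = 251.85075 mg/L·hr
Trapezoidal AUC_0→4.75 (sublingual tablet):
  [0→1.5]: (0.00+42.51)/2 × 1.5 = 31.8825
  [1.5→4.5]: (42.51+16.30)/2 × 3 = 88.215
  [4.5→4.75]: (16.30+14.69)/2 × 0.25 = 3.87375
  Sum = 123.97125 mg/L·hr
sublingual tablet tail: 14.69/0.442 = 33.235; AUC_ev,0→∞ = 123.97125 + 33.235 = 157.20625 mg/L·hr
F = (AUC_ev/D_ev)/(AUC_iv/D_iv) = (157.20625/300)/(251.85075/200) = 0.524021/1.25925 = 0.4161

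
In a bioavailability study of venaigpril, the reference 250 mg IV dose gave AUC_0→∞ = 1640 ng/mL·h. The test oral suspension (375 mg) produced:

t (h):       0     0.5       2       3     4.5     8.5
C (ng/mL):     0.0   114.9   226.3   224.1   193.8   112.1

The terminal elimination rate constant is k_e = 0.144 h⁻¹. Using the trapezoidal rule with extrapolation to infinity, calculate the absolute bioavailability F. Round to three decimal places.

F = 0.900

Trapezoidal AUC_0→8.5 (oral suspension):
  [0→0.5]: (0.0+114.9)/2 × 0.5 = 28.725
  [0.5→2]: (114.9+226.3)/2 × 1.5 = 255.9
  [2→3]: (226.3+224.1)/2 × 1 = 225.2
  [3→4.5]: (224.1+193.8)/2 × 1.5 = 313.425
  [4.5→8.5]: (193.8+112.1)/2 × 4 = 611.8
  Sum = 1435.05 ng/mL·h
Tail: C_last/k_e = 112.1/0.144 = 778.472
AUC_0→∞ (oral suspension) = 1435.05 + 778.472 = 2213.522 ng/mL·h
F = (AUC_ev/D_ev)/(AUC_iv/D_iv) = (2213.522/375)/(1640/250) = 5.90273/6.56 = 0.8998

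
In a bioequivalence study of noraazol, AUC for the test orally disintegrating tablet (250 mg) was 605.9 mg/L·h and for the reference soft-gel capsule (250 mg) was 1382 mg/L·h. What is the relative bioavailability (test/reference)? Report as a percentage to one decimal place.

F_rel = 43.8%

F_rel = (AUC_test/D_test) / (AUC_ref/D_ref)
      = (605.9/250) / (1382/250)
      = 2.4236 / 5.528 = 0.4384 = 43.84%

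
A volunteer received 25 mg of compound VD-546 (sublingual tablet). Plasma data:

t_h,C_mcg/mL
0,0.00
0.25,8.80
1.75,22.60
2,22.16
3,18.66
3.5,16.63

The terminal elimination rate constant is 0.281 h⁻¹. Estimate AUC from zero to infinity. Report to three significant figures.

AUC = 119 mcg/mL·h

Trapezoidal AUC_0→3.5:
  [0→0.25]: (0.00+8.80)/2 × 0.25 = 1.1
  [0.25→1.75]: (8.80+22.60)/2 × 1.5 = 23.55
  [1.75→2]: (22.60+22.16)/2 × 0.25 = 5.595
  [2→3]: (22.16+18.66)/2 × 1 = 20.41
  [3→3.5]: (18.66+16.63)/2 × 0.5 = 8.8225
  Sum = 59.4775 mcg/mL·h
Extrapolated tail: C_last / k_e = 16.63 / 0.281 = 59.181
AUC_0→∞ = 59.4775 + 59.181 = 118.6585 mcg/mL·h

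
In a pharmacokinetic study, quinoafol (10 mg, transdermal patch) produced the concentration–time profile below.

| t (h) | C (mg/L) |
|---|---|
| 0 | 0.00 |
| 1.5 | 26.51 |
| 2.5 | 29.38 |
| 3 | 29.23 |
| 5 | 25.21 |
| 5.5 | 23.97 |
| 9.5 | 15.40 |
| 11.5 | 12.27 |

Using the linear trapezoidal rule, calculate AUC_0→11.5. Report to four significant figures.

AUC = 235.6 mg/L·h

Trapezoidal AUC_0→11.5:
  [0→1.5]: (0.00+26.51)/2 × 1.5 = 19.8825
  [1.5→2.5]: (26.51+29.38)/2 × 1 = 27.945
  [2.5→3]: (29.38+29.23)/2 × 0.5 = 14.6525
  [3→5]: (29.23+25.21)/2 × 2 = 54.44
  [5→5.5]: (25.21+23.97)/2 × 0.5 = 12.295
  [5.5→9.5]: (23.97+15.40)/2 × 4 = 78.74
  [9.5→11.5]: (15.40+12.27)/2 × 2 = 27.67
  Sum = 235.625 mg/L·h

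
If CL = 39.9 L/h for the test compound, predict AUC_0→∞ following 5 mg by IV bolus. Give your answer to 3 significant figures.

AUC = 0.125 mg/L·h

AUC_0→∞ = Dose_iv / CL
        = 5 / 39.9 = 0.125313 mg/L·h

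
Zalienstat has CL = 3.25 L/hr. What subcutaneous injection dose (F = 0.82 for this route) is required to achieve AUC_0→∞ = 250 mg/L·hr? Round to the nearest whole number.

Dose = CL × AUC_0→∞ / F
     = 3.25 × 250 / 0.82 = 990.854 mg

Dose = 991 mg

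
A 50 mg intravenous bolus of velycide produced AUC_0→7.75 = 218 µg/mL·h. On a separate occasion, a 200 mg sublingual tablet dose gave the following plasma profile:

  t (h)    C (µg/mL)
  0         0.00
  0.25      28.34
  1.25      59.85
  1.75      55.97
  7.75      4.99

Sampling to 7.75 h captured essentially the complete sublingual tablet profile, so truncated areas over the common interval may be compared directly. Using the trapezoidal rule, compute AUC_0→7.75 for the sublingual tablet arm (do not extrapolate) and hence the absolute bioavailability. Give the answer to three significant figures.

F = 0.298

Trapezoidal AUC_0→7.75 (sublingual tablet):
  [0→0.25]: (0.00+28.34)/2 × 0.25 = 3.5425
  [0.25→1.25]: (28.34+59.85)/2 × 1 = 44.095
  [1.25→1.75]: (59.85+55.97)/2 × 0.5 = 28.955
  [1.75→7.75]: (55.97+4.99)/2 × 6 = 182.88
  Sum = 259.4725 µg/mL·h
F = (AUC_ev/D_ev)/(AUC_iv/D_iv) = (259.4725/200)/(218/50) = 1.2973625/4.36 = 0.2976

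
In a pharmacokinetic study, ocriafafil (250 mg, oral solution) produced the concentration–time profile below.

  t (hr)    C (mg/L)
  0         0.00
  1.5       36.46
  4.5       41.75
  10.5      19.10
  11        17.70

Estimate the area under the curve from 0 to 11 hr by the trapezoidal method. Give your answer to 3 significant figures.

Trapezoidal AUC_0→11:
  [0→1.5]: (0.00+36.46)/2 × 1.5 = 27.345
  [1.5→4.5]: (36.46+41.75)/2 × 3 = 117.315
  [4.5→10.5]: (41.75+19.10)/2 × 6 = 182.55
  [10.5→11]: (19.10+17.70)/2 × 0.5 = 9.2
  Sum = 336.41 mg/L·hr

AUC = 336 mg/L·hr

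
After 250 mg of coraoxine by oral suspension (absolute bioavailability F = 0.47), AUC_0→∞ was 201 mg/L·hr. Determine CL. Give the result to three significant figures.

CL = F × Dose / AUC_0→∞
   = 0.47 × 250 / 201 = 0.584577 L/hr

CL = 0.585 L/hr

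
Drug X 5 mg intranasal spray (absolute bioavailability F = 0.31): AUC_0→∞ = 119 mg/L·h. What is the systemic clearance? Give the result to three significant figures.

CL = 0.0130 L/h

CL = F × Dose / AUC_0→∞
   = 0.31 × 5 / 119 = 0.0130252 L/h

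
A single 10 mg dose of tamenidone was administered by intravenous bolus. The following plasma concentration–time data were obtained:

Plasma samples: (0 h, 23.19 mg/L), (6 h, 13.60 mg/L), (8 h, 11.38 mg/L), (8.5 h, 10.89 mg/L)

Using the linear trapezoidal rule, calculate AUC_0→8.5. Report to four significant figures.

AUC = 140.9 mg/L·h

Trapezoidal AUC_0→8.5:
  [0→6]: (23.19+13.60)/2 × 6 = 110.37
  [6→8]: (13.60+11.38)/2 × 2 = 24.98
  [8→8.5]: (11.38+10.89)/2 × 0.5 = 5.5675
  Sum = 140.9175 mg/L·h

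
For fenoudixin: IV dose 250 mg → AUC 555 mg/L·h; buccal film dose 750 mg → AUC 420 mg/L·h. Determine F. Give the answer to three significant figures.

F = (AUC_ev / D_ev) / (AUC_iv / D_iv)
  = (420/750) / (555/250)
  = 0.56 / 2.22 = 0.2523

F = 0.252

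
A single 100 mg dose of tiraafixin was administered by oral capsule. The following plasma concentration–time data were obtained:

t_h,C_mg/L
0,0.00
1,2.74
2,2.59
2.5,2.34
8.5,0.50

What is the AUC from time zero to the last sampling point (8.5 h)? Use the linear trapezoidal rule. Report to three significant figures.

Trapezoidal AUC_0→8.5:
  [0→1]: (0.00+2.74)/2 × 1 = 1.37
  [1→2]: (2.74+2.59)/2 × 1 = 2.665
  [2→2.5]: (2.59+2.34)/2 × 0.5 = 1.2325
  [2.5→8.5]: (2.34+0.50)/2 × 6 = 8.52
  Sum = 13.7875 mg/L·h

AUC = 13.8 mg/L·h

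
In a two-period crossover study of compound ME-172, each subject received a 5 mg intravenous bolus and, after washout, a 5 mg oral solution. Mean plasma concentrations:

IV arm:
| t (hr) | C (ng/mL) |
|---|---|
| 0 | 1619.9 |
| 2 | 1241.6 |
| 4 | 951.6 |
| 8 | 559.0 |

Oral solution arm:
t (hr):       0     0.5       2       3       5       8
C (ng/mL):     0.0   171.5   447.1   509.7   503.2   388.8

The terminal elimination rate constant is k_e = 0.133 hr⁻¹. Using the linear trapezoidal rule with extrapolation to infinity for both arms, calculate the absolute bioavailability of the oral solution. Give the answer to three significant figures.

Trapezoidal AUC_0→8 (IV):
  [0→2]: (1619.9+1241.6)/2 × 2 = 2861.5
  [2→4]: (1241.6+951.6)/2 × 2 = 2193.2
  [4→8]: (951.6+559.0)/2 × 4 = 3021.2
  Sum = 8075.9 ng/mL·hr
IV tail: 559.0/0.133 = 4203.008; AUC_iv,0→∞ = 8075.9 + 4203.008 = 12278.908 ng/mL·hr
Trapezoidal AUC_0→8 (oral solution):
  [0→0.5]: (0.0+171.5)/2 × 0.5 = 42.875
  [0.5→2]: (171.5+447.1)/2 × 1.5 = 463.95
  [2→3]: (447.1+509.7)/2 × 1 = 478.4
  [3→5]: (509.7+503.2)/2 × 2 = 1012.9
  [5→8]: (503.2+388.8)/2 × 3 = 1338.0
  Sum = 3336.125 ng/mL·hr
oral solution tail: 388.8/0.133 = 2923.308; AUC_ev,0→∞ = 3336.125 + 2923.308 = 6259.433 ng/mL·hr
F = (AUC_ev/D_ev)/(AUC_iv/D_iv) = (6259.433/5)/(12278.908/5) = 1251.8866/2455.7816 = 0.5098

F = 0.510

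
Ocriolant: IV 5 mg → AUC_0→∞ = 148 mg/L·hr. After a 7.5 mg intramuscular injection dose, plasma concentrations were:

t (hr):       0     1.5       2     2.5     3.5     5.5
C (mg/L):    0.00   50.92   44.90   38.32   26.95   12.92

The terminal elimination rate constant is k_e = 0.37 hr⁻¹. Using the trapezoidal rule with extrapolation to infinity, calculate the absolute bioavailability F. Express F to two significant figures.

F = 0.86

Trapezoidal AUC_0→5.5 (intramuscular injection):
  [0→1.5]: (0.00+50.92)/2 × 1.5 = 38.19
  [1.5→2]: (50.92+44.90)/2 × 0.5 = 23.955
  [2→2.5]: (44.90+38.32)/2 × 0.5 = 20.805
  [2.5→3.5]: (38.32+26.95)/2 × 1 = 32.635
  [3.5→5.5]: (26.95+12.92)/2 × 2 = 39.87
  Sum = 155.455 mg/L·hr
Tail: C_last/k_e = 12.92/0.37 = 34.919
AUC_0→∞ (intramuscular injection) = 155.455 + 34.919 = 190.374 mg/L·hr
F = (AUC_ev/D_ev)/(AUC_iv/D_iv) = (190.374/7.5)/(148/5) = 25.3832/29.6 = 0.8575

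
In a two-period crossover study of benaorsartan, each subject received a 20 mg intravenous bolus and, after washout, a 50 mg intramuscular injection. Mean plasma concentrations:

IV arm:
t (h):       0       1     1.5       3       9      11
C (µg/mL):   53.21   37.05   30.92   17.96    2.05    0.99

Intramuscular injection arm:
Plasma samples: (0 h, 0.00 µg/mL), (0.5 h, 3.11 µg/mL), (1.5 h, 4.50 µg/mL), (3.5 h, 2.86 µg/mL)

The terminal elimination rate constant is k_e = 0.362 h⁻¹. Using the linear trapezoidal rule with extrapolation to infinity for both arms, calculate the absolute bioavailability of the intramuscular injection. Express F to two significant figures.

F = 0.048

Trapezoidal AUC_0→11 (IV):
  [0→1]: (53.21+37.05)/2 × 1 = 45.13
  [1→1.5]: (37.05+30.92)/2 × 0.5 = 16.9925
  [1.5→3]: (30.92+17.96)/2 × 1.5 = 36.66
  [3→9]: (17.96+2.05)/2 × 6 = 60.03
  [9→11]: (2.05+0.99)/2 × 2 = 3.04
  Sum = 161.8525 µg/mL·h
IV tail: 0.99/0.362 = 2.735; AUC_iv,0→∞ = 161.8525 + 2.735 = 164.5875 µg/mL·h
Trapezoidal AUC_0→3.5 (intramuscular injection):
  [0→0.5]: (0.00+3.11)/2 × 0.5 = 0.7775
  [0.5→1.5]: (3.11+4.50)/2 × 1 = 3.805
  [1.5→3.5]: (4.50+2.86)/2 × 2 = 7.36
  Sum = 11.9425 µg/mL·h
intramuscular injection tail: 2.86/0.362 = 7.901; AUC_ev,0→∞ = 11.9425 + 7.901 = 19.8435 µg/mL·h
F = (AUC_ev/D_ev)/(AUC_iv/D_iv) = (19.8435/50)/(164.5875/20) = 0.39687/8.229375 = 0.0482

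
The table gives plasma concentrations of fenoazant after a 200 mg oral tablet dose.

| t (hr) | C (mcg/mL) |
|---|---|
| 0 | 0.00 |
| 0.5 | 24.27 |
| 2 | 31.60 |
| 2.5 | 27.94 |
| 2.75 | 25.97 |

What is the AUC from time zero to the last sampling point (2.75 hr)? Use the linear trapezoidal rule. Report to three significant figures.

Trapezoidal AUC_0→2.75:
  [0→0.5]: (0.00+24.27)/2 × 0.5 = 6.0675
  [0.5→2]: (24.27+31.60)/2 × 1.5 = 41.9025
  [2→2.5]: (31.60+27.94)/2 × 0.5 = 14.885
  [2.5→2.75]: (27.94+25.97)/2 × 0.25 = 6.73875
  Sum = 69.59375 mcg/mL·hr

AUC = 69.6 mcg/mL·hr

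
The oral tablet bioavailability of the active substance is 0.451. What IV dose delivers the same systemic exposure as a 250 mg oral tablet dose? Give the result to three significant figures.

Systemic exposure from an extravascular dose = F × D_ev, so the equivalent IV dose is F × D_ev.
D_iv = F × D_ev = 0.451 × 250 = 112.75 mg

D_iv = 113 mg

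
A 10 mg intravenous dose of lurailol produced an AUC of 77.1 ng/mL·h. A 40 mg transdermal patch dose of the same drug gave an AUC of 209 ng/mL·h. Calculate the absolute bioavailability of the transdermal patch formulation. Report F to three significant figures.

F = 0.678

F = (AUC_ev / D_ev) / (AUC_iv / D_iv)
  = (209/40) / (77.1/10)
  = 5.225 / 7.71 = 0.6777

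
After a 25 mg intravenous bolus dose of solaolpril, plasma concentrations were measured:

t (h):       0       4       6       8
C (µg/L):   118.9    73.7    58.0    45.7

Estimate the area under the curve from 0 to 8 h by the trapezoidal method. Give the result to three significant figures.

Trapezoidal AUC_0→8:
  [0→4]: (118.9+73.7)/2 × 4 = 385.2
  [4→6]: (73.7+58.0)/2 × 2 = 131.7
  [6→8]: (58.0+45.7)/2 × 2 = 103.7
  Sum = 620.6 µg/L·h

AUC = 621 µg/L·h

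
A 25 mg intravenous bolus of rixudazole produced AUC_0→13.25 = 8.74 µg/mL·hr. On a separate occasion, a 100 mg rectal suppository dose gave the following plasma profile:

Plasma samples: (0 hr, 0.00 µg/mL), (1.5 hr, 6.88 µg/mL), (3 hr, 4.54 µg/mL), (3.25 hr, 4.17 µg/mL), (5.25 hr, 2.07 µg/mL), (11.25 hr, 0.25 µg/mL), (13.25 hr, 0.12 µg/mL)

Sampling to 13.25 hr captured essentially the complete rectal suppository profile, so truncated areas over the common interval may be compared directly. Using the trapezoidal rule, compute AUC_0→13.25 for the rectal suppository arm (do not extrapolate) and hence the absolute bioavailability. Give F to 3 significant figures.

Trapezoidal AUC_0→13.25 (rectal suppository):
  [0→1.5]: (0.00+6.88)/2 × 1.5 = 5.16
  [1.5→3]: (6.88+4.54)/2 × 1.5 = 8.565
  [3→3.25]: (4.54+4.17)/2 × 0.25 = 1.08875
  [3.25→5.25]: (4.17+2.07)/2 × 2 = 6.24
  [5.25→11.25]: (2.07+0.25)/2 × 6 = 6.96
  [11.25→13.25]: (0.25+0.12)/2 × 2 = 0.37
  Sum = 28.38375 µg/mL·hr
F = (AUC_ev/D_ev)/(AUC_iv/D_iv) = (28.38375/100)/(8.74/25) = 0.2838375/0.3496 = 0.8119

F = 0.812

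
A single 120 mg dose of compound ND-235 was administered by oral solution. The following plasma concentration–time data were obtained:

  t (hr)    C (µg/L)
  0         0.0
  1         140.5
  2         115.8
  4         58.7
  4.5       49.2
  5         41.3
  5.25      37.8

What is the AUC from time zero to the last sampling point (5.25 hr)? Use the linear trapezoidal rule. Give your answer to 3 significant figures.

Trapezoidal AUC_0→5.25:
  [0→1]: (0.0+140.5)/2 × 1 = 70.25
  [1→2]: (140.5+115.8)/2 × 1 = 128.15
  [2→4]: (115.8+58.7)/2 × 2 = 174.5
  [4→4.5]: (58.7+49.2)/2 × 0.5 = 26.975
  [4.5→5]: (49.2+41.3)/2 × 0.5 = 22.625
  [5→5.25]: (41.3+37.8)/2 × 0.25 = 9.8875
  Sum = 432.3875 µg/L·hr

AUC = 432 µg/L·hr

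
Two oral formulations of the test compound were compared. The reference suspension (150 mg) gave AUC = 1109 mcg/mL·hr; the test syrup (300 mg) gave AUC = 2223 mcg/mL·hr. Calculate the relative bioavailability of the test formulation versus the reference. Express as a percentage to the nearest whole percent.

F_rel = 100%

F_rel = (AUC_test/D_test) / (AUC_ref/D_ref)
      = (2223/300) / (1109/150)
      = 7.41 / 7.39333 = 1.0023 = 100.23%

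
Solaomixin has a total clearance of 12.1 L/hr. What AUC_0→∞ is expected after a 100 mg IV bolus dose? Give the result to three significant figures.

AUC_0→∞ = Dose_iv / CL
        = 100 / 12.1 = 8.26446 mg/L·hr

AUC = 8.26 mg/L·hr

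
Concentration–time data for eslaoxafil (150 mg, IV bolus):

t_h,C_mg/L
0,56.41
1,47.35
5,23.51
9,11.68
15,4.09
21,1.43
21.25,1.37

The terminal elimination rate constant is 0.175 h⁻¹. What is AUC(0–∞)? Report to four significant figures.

AUC = 336.0 mg/L·h

Trapezoidal AUC_0→21.25:
  [0→1]: (56.41+47.35)/2 × 1 = 51.88
  [1→5]: (47.35+23.51)/2 × 4 = 141.72
  [5→9]: (23.51+11.68)/2 × 4 = 70.38
  [9→15]: (11.68+4.09)/2 × 6 = 47.31
  [15→21]: (4.09+1.43)/2 × 6 = 16.56
  [21→21.25]: (1.43+1.37)/2 × 0.25 = 0.35
  Sum = 328.2 mg/L·h
Extrapolated tail: C_last / k_e = 1.37 / 0.175 = 7.829
AUC_0→∞ = 328.2 + 7.829 = 336.029 mg/L·h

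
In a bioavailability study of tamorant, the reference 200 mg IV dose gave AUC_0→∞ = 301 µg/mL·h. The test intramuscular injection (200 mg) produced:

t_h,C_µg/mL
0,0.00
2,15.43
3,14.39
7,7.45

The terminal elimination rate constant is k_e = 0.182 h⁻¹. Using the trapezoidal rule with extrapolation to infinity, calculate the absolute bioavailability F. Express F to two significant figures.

F = 0.38

Trapezoidal AUC_0→7 (intramuscular injection):
  [0→2]: (0.00+15.43)/2 × 2 = 15.43
  [2→3]: (15.43+14.39)/2 × 1 = 14.91
  [3→7]: (14.39+7.45)/2 × 4 = 43.68
  Sum = 74.02 µg/mL·h
Tail: C_last/k_e = 7.45/0.182 = 40.934
AUC_0→∞ (intramuscular injection) = 74.02 + 40.934 = 114.954 µg/mL·h
F = (AUC_ev/D_ev)/(AUC_iv/D_iv) = (114.954/200)/(301/200) = 0.57477/1.505 = 0.3819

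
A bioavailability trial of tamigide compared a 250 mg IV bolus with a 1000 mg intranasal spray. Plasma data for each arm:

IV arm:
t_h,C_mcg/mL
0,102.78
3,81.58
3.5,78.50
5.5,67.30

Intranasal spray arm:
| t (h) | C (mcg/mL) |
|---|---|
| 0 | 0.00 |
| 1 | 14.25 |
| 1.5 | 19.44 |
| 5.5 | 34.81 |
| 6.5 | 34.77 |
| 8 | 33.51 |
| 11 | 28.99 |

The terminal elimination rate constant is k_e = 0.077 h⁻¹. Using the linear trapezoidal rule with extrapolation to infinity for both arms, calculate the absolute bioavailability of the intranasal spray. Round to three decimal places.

Trapezoidal AUC_0→5.5 (IV):
  [0→3]: (102.78+81.58)/2 × 3 = 276.54
  [3→3.5]: (81.58+78.50)/2 × 0.5 = 40.02
  [3.5→5.5]: (78.50+67.30)/2 × 2 = 145.8
  Sum = 462.36 mcg/mL·h
IV tail: 67.30/0.077 = 874.026; AUC_iv,0→∞ = 462.36 + 874.026 = 1336.386 mcg/mL·h
Trapezoidal AUC_0→11 (intranasal spray):
  [0→1]: (0.00+14.25)/2 × 1 = 7.125
  [1→1.5]: (14.25+19.44)/2 × 0.5 = 8.4225
  [1.5→5.5]: (19.44+34.81)/2 × 4 = 108.5
  [5.5→6.5]: (34.81+34.77)/2 × 1 = 34.79
  [6.5→8]: (34.77+33.51)/2 × 1.5 = 51.21
  [8→11]: (33.51+28.99)/2 × 3 = 93.75
  Sum = 303.7975 mcg/mL·h
intranasal spray tail: 28.99/0.077 = 376.494; AUC_ev,0→∞ = 303.7975 + 376.494 = 680.2915 mcg/mL·h
F = (AUC_ev/D_ev)/(AUC_iv/D_iv) = (680.2915/1000)/(1336.386/250) = 0.6802915/5.345544 = 0.1273

F = 0.127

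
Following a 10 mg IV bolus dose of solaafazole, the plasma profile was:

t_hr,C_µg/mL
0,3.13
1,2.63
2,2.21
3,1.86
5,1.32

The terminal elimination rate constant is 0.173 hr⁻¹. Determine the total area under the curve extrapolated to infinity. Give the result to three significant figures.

Trapezoidal AUC_0→5:
  [0→1]: (3.13+2.63)/2 × 1 = 2.88
  [1→2]: (2.63+2.21)/2 × 1 = 2.42
  [2→3]: (2.21+1.86)/2 × 1 = 2.035
  [3→5]: (1.86+1.32)/2 × 2 = 3.18
  Sum = 10.515 µg/mL·hr
Extrapolated tail: C_last / k_e = 1.32 / 0.173 = 7.630
AUC_0→∞ = 10.515 + 7.630 = 18.145 µg/mL·hr

AUC = 18.1 µg/mL·hr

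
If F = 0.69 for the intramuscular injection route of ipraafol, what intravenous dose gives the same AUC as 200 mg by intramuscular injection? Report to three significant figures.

Systemic exposure from an extravascular dose = F × D_ev, so the equivalent IV dose is F × D_ev.
D_iv = F × D_ev = 0.69 × 200 = 138 mg

D_iv = 138 mg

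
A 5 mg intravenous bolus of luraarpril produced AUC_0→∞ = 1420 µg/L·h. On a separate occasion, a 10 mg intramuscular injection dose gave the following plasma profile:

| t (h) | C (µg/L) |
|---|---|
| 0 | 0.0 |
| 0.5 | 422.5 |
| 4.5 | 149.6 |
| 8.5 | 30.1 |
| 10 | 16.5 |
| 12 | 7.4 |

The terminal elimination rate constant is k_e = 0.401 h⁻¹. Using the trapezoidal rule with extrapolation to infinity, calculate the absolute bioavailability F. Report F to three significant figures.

Trapezoidal AUC_0→12 (intramuscular injection):
  [0→0.5]: (0.0+422.5)/2 × 0.5 = 105.625
  [0.5→4.5]: (422.5+149.6)/2 × 4 = 1144.2
  [4.5→8.5]: (149.6+30.1)/2 × 4 = 359.4
  [8.5→10]: (30.1+16.5)/2 × 1.5 = 34.95
  [10→12]: (16.5+7.4)/2 × 2 = 23.9
  Sum = 1668.075 µg/L·h
Tail: C_last/k_e = 7.4/0.401 = 18.454
AUC_0→∞ (intramuscular injection) = 1668.075 + 18.454 = 1686.529 µg/L·h
F = (AUC_ev/D_ev)/(AUC_iv/D_iv) = (1686.529/10)/(1420/5) = 168.6529/284 = 0.5938

F = 0.594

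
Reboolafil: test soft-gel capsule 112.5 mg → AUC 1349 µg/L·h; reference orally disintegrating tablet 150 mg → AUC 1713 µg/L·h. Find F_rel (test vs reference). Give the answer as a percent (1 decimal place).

F_rel = 105.0%

F_rel = (AUC_test/D_test) / (AUC_ref/D_ref)
      = (1349/112.5) / (1713/150)
      = 11.9911 / 11.42 = 1.0500 = 105.00%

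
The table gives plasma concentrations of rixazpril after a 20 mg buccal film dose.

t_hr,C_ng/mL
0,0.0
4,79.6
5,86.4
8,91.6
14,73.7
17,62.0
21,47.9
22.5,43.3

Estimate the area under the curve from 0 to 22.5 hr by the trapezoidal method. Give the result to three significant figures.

Trapezoidal AUC_0→22.5:
  [0→4]: (0.0+79.6)/2 × 4 = 159.2
  [4→5]: (79.6+86.4)/2 × 1 = 83.0
  [5→8]: (86.4+91.6)/2 × 3 = 267.0
  [8→14]: (91.6+73.7)/2 × 6 = 495.9
  [14→17]: (73.7+62.0)/2 × 3 = 203.55
  [17→21]: (62.0+47.9)/2 × 4 = 219.8
  [21→22.5]: (47.9+43.3)/2 × 1.5 = 68.4
  Sum = 1496.85 ng/mL·hr

AUC = 1500 ng/mL·hr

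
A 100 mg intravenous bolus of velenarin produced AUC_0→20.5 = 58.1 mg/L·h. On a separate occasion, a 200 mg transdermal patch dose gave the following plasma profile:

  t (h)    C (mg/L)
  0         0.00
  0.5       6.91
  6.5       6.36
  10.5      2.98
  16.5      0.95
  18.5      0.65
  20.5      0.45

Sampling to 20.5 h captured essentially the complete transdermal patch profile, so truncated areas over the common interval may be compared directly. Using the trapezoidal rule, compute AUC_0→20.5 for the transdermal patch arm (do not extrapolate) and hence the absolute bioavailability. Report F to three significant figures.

Trapezoidal AUC_0→20.5 (transdermal patch):
  [0→0.5]: (0.00+6.91)/2 × 0.5 = 1.7275
  [0.5→6.5]: (6.91+6.36)/2 × 6 = 39.81
  [6.5→10.5]: (6.36+2.98)/2 × 4 = 18.68
  [10.5→16.5]: (2.98+0.95)/2 × 6 = 11.79
  [16.5→18.5]: (0.95+0.65)/2 × 2 = 1.6
  [18.5→20.5]: (0.65+0.45)/2 × 2 = 1.1
  Sum = 74.7075 mg/L·h
F = (AUC_ev/D_ev)/(AUC_iv/D_iv) = (74.7075/200)/(58.1/100) = 0.3735375/0.581 = 0.6429

F = 0.643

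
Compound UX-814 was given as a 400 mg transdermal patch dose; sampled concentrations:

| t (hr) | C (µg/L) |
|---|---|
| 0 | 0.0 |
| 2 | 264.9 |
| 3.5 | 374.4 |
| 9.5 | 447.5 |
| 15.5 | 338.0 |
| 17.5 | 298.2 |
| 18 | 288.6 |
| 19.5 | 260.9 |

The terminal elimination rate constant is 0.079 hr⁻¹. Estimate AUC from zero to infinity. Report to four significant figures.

AUC = 10060 µg/L·hr

Trapezoidal AUC_0→19.5:
  [0→2]: (0.0+264.9)/2 × 2 = 264.9
  [2→3.5]: (264.9+374.4)/2 × 1.5 = 479.475
  [3.5→9.5]: (374.4+447.5)/2 × 6 = 2465.7
  [9.5→15.5]: (447.5+338.0)/2 × 6 = 2356.5
  [15.5→17.5]: (338.0+298.2)/2 × 2 = 636.2
  [17.5→18]: (298.2+288.6)/2 × 0.5 = 146.7
  [18→19.5]: (288.6+260.9)/2 × 1.5 = 412.125
  Sum = 6761.6 µg/L·hr
Extrapolated tail: C_last / k_e = 260.9 / 0.079 = 3302.532
AUC_0→∞ = 6761.6 + 3302.532 = 10064.132 µg/L·hr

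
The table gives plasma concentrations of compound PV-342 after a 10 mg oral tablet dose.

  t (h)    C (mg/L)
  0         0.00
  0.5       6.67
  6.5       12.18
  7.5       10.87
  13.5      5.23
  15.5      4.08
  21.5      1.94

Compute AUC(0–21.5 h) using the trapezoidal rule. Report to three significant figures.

Trapezoidal AUC_0→21.5:
  [0→0.5]: (0.00+6.67)/2 × 0.5 = 1.6675
  [0.5→6.5]: (6.67+12.18)/2 × 6 = 56.55
  [6.5→7.5]: (12.18+10.87)/2 × 1 = 11.525
  [7.5→13.5]: (10.87+5.23)/2 × 6 = 48.3
  [13.5→15.5]: (5.23+4.08)/2 × 2 = 9.31
  [15.5→21.5]: (4.08+1.94)/2 × 6 = 18.06
  Sum = 145.4125 mg/L·h

AUC = 145 mg/L·h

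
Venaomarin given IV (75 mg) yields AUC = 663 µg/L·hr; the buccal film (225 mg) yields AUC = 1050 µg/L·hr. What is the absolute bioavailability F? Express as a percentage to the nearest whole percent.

F = 53%

F = (AUC_ev / D_ev) / (AUC_iv / D_iv)
  = (1050/225) / (663/75)
  = 4.66667 / 8.84 = 0.5279
  = 52.79%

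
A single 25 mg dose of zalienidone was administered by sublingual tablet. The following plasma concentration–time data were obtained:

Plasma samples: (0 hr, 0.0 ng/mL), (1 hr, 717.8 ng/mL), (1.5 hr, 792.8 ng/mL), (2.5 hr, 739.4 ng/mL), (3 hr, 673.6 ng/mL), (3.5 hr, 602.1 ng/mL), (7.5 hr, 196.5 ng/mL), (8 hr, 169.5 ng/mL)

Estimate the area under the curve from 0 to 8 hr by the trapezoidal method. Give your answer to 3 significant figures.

Trapezoidal AUC_0→8:
  [0→1]: (0.0+717.8)/2 × 1 = 358.9
  [1→1.5]: (717.8+792.8)/2 × 0.5 = 377.65
  [1.5→2.5]: (792.8+739.4)/2 × 1 = 766.1
  [2.5→3]: (739.4+673.6)/2 × 0.5 = 353.25
  [3→3.5]: (673.6+602.1)/2 × 0.5 = 318.925
  [3.5→7.5]: (602.1+196.5)/2 × 4 = 1597.2
  [7.5→8]: (196.5+169.5)/2 × 0.5 = 91.5
  Sum = 3863.525 ng/mL·hr

AUC = 3860 ng/mL·hr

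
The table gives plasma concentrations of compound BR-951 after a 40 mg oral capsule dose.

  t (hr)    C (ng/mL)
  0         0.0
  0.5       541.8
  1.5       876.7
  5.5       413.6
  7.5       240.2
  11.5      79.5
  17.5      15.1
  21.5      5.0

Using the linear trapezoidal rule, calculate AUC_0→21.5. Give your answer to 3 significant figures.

AUC = 5040 ng/mL·hr

Trapezoidal AUC_0→21.5:
  [0→0.5]: (0.0+541.8)/2 × 0.5 = 135.45
  [0.5→1.5]: (541.8+876.7)/2 × 1 = 709.25
  [1.5→5.5]: (876.7+413.6)/2 × 4 = 2580.6
  [5.5→7.5]: (413.6+240.2)/2 × 2 = 653.8
  [7.5→11.5]: (240.2+79.5)/2 × 4 = 639.4
  [11.5→17.5]: (79.5+15.1)/2 × 6 = 283.8
  [17.5→21.5]: (15.1+5.0)/2 × 4 = 40.2
  Sum = 5042.5 ng/mL·hr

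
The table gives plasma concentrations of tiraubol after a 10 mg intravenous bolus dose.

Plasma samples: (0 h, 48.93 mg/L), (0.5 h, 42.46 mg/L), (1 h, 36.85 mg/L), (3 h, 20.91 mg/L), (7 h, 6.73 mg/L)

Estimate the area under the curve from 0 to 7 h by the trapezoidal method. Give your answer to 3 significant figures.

Trapezoidal AUC_0→7:
  [0→0.5]: (48.93+42.46)/2 × 0.5 = 22.8475
  [0.5→1]: (42.46+36.85)/2 × 0.5 = 19.8275
  [1→3]: (36.85+20.91)/2 × 2 = 57.76
  [3→7]: (20.91+6.73)/2 × 4 = 55.28
  Sum = 155.715 mg/L·h

AUC = 156 mg/L·h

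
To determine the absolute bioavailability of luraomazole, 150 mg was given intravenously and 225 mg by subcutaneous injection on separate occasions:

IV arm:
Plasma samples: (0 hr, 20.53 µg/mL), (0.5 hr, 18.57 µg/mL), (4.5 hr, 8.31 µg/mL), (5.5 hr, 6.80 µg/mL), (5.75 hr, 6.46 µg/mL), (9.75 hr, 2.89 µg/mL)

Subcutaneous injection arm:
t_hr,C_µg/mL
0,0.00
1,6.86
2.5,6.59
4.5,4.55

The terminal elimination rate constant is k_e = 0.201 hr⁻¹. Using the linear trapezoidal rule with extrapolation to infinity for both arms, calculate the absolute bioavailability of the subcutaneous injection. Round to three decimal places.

Trapezoidal AUC_0→9.75 (IV):
  [0→0.5]: (20.53+18.57)/2 × 0.5 = 9.775
  [0.5→4.5]: (18.57+8.31)/2 × 4 = 53.76
  [4.5→5.5]: (8.31+6.80)/2 × 1 = 7.555
  [5.5→5.75]: (6.80+6.46)/2 × 0.25 = 1.6575
  [5.75→9.75]: (6.46+2.89)/2 × 4 = 18.7
  Sum = 91.4475 µg/mL·hr
IV tail: 2.89/0.201 = 14.378; AUC_iv,0→∞ = 91.4475 + 14.378 = 105.8255 µg/mL·hr
Trapezoidal AUC_0→4.5 (subcutaneous injection):
  [0→1]: (0.00+6.86)/2 × 1 = 3.43
  [1→2.5]: (6.86+6.59)/2 × 1.5 = 10.0875
  [2.5→4.5]: (6.59+4.55)/2 × 2 = 11.14
  Sum = 24.6575 µg/mL·hr
subcutaneous injection tail: 4.55/0.201 = 22.637; AUC_ev,0→∞ = 24.6575 + 22.637 = 47.2945 µg/mL·hr
F = (AUC_ev/D_ev)/(AUC_iv/D_iv) = (47.2945/225)/(105.8255/150) = 0.210198/0.705503 = 0.2979

F = 0.298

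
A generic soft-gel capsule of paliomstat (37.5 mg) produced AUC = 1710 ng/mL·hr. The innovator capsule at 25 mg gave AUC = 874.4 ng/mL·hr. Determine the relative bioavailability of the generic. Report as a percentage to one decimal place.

F_rel = (AUC_test/D_test) / (AUC_ref/D_ref)
      = (1710/37.5) / (874.4/25)
      = 45.6 / 34.976 = 1.3038 = 130.38%

F_rel = 130.4%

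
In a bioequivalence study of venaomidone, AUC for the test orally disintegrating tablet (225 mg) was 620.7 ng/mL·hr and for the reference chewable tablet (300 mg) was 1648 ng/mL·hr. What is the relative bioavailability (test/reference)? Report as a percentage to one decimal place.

F_rel = (AUC_test/D_test) / (AUC_ref/D_ref)
      = (620.7/225) / (1648/300)
      = 2.75867 / 5.49333 = 0.5022 = 50.22%

F_rel = 50.2%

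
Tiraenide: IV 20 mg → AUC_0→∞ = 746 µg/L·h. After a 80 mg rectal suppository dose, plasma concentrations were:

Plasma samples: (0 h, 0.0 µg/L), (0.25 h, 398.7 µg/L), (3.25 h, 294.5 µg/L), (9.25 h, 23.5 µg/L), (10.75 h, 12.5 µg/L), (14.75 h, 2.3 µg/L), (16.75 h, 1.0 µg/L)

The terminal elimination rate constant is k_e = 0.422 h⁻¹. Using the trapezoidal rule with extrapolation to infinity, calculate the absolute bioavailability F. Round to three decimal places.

Trapezoidal AUC_0→16.75 (rectal suppository):
  [0→0.25]: (0.0+398.7)/2 × 0.25 = 49.8375
  [0.25→3.25]: (398.7+294.5)/2 × 3 = 1039.8
  [3.25→9.25]: (294.5+23.5)/2 × 6 = 954.0
  [9.25→10.75]: (23.5+12.5)/2 × 1.5 = 27.0
  [10.75→14.75]: (12.5+2.3)/2 × 4 = 29.6
  [14.75→16.75]: (2.3+1.0)/2 × 2 = 3.3
  Sum = 2103.5375 µg/L·h
Tail: C_last/k_e = 1.0/0.422 = 2.370
AUC_0→∞ (rectal suppository) = 2103.5375 + 2.370 = 2105.9075 µg/L·h
F = (AUC_ev/D_ev)/(AUC_iv/D_iv) = (2105.9075/80)/(746/20) = 26.3238/37.3 = 0.7057

F = 0.706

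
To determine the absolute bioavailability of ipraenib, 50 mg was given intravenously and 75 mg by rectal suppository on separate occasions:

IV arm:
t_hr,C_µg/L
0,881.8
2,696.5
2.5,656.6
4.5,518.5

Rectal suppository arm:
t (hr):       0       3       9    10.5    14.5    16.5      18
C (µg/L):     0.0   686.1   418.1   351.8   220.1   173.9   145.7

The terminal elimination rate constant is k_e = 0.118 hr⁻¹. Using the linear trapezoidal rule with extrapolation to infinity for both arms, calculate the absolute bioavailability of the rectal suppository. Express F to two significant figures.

Trapezoidal AUC_0→4.5 (IV):
  [0→2]: (881.8+696.5)/2 × 2 = 1578.3
  [2→2.5]: (696.5+656.6)/2 × 0.5 = 338.275
  [2.5→4.5]: (656.6+518.5)/2 × 2 = 1175.1
  Sum = 3091.675 µg/L·hr
IV tail: 518.5/0.118 = 4394.068; AUC_iv,0→∞ = 3091.675 + 4394.068 = 7485.743 µg/L·hr
Trapezoidal AUC_0→18 (rectal suppository):
  [0→3]: (0.0+686.1)/2 × 3 = 1029.15
  [3→9]: (686.1+418.1)/2 × 6 = 3312.6
  [9→10.5]: (418.1+351.8)/2 × 1.5 = 577.425
  [10.5→14.5]: (351.8+220.1)/2 × 4 = 1143.8
  [14.5→16.5]: (220.1+173.9)/2 × 2 = 394.0
  [16.5→18]: (173.9+145.7)/2 × 1.5 = 239.7
  Sum = 6696.675 µg/L·hr
rectal suppository tail: 145.7/0.118 = 1234.746; AUC_ev,0→∞ = 6696.675 + 1234.746 = 7931.421 µg/L·hr
F = (AUC_ev/D_ev)/(AUC_iv/D_iv) = (7931.421/75)/(7485.743/50) = 105.75228/149.71486 = 0.7064

F = 0.71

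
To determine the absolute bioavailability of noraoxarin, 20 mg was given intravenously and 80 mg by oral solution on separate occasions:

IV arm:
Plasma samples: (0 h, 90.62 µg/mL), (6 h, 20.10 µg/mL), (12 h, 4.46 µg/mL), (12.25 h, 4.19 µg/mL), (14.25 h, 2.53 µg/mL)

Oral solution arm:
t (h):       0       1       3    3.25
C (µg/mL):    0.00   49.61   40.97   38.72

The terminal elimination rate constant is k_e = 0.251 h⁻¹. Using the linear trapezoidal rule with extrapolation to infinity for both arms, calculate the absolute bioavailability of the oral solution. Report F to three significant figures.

F = 0.165

Trapezoidal AUC_0→14.25 (IV):
  [0→6]: (90.62+20.10)/2 × 6 = 332.16
  [6→12]: (20.10+4.46)/2 × 6 = 73.68
  [12→12.25]: (4.46+4.19)/2 × 0.25 = 1.08125
  [12.25→14.25]: (4.19+2.53)/2 × 2 = 6.72
  Sum = 413.64125 µg/mL·h
IV tail: 2.53/0.251 = 10.080; AUC_iv,0→∞ = 413.64125 + 10.080 = 423.72125 µg/mL·h
Trapezoidal AUC_0→3.25 (oral solution):
  [0→1]: (0.00+49.61)/2 × 1 = 24.805
  [1→3]: (49.61+40.97)/2 × 2 = 90.58
  [3→3.25]: (40.97+38.72)/2 × 0.25 = 9.96125
  Sum = 125.34625 µg/mL·h
oral solution tail: 38.72/0.251 = 154.263; AUC_ev,0→∞ = 125.34625 + 154.263 = 279.60925 µg/mL·h
F = (AUC_ev/D_ev)/(AUC_iv/D_iv) = (279.60925/80)/(423.72125/20) = 3.49512/21.1861 = 0.1650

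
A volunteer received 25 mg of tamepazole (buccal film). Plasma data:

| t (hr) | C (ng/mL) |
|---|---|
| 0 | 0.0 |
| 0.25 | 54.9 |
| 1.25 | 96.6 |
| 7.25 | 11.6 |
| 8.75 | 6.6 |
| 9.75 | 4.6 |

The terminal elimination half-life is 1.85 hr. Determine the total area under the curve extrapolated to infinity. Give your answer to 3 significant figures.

AUC = 439 ng/mL·hr

Trapezoidal AUC_0→9.75:
  [0→0.25]: (0.0+54.9)/2 × 0.25 = 6.8625
  [0.25→1.25]: (54.9+96.6)/2 × 1 = 75.75
  [1.25→7.25]: (96.6+11.6)/2 × 6 = 324.6
  [7.25→8.75]: (11.6+6.6)/2 × 1.5 = 13.65
  [8.75→9.75]: (6.6+4.6)/2 × 1 = 5.6
  Sum = 426.4625 ng/mL·hr
k_e = ln2 / t½ = 0.693147 / 1.85 = 0.3747 hr^-1
Extrapolated tail: C_last / k_e = 4.6 / 0.3747 = 12.276
AUC_0→∞ = 426.4625 + 12.276 = 438.7385 ng/mL·hr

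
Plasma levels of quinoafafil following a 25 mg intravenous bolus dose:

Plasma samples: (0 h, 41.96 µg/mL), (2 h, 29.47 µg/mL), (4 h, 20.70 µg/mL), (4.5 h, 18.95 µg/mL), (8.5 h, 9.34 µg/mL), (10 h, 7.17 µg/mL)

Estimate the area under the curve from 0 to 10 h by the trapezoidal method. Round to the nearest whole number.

AUC = 200 µg/mL·h

Trapezoidal AUC_0→10:
  [0→2]: (41.96+29.47)/2 × 2 = 71.43
  [2→4]: (29.47+20.70)/2 × 2 = 50.17
  [4→4.5]: (20.70+18.95)/2 × 0.5 = 9.9125
  [4.5→8.5]: (18.95+9.34)/2 × 4 = 56.58
  [8.5→10]: (9.34+7.17)/2 × 1.5 = 12.3825
  Sum = 200.475 µg/mL·h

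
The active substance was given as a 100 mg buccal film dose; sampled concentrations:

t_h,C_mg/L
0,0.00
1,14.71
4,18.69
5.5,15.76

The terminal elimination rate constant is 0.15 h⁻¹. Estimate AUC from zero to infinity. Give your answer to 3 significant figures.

Trapezoidal AUC_0→5.5:
  [0→1]: (0.00+14.71)/2 × 1 = 7.355
  [1→4]: (14.71+18.69)/2 × 3 = 50.1
  [4→5.5]: (18.69+15.76)/2 × 1.5 = 25.8375
  Sum = 83.2925 mg/L·h
Extrapolated tail: C_last / k_e = 15.76 / 0.15 = 105.067
AUC_0→∞ = 83.2925 + 105.067 = 188.3595 mg/L·h

AUC = 188 mg/L·h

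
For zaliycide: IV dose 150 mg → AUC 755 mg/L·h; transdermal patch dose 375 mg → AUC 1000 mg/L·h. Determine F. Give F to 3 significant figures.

F = 0.530

F = (AUC_ev / D_ev) / (AUC_iv / D_iv)
  = (1000/375) / (755/150)
  = 2.66667 / 5.03333 = 0.5298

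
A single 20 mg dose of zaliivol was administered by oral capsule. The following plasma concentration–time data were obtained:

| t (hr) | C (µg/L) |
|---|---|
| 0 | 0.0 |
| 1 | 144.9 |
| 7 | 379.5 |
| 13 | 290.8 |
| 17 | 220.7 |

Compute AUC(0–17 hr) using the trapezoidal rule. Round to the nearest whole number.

AUC = 4680 µg/L·hr

Trapezoidal AUC_0→17:
  [0→1]: (0.0+144.9)/2 × 1 = 72.45
  [1→7]: (144.9+379.5)/2 × 6 = 1573.2
  [7→13]: (379.5+290.8)/2 × 6 = 2010.9
  [13→17]: (290.8+220.7)/2 × 4 = 1023.0
  Sum = 4679.55 µg/L·hr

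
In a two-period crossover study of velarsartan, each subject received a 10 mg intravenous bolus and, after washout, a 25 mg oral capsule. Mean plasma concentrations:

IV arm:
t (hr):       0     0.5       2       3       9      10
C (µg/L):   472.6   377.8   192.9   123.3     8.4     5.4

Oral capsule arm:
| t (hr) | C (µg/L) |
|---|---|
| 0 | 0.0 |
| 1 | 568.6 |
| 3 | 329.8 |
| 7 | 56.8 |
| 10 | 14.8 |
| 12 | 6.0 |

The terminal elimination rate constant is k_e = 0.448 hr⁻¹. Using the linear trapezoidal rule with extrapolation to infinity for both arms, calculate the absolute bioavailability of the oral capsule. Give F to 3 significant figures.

Trapezoidal AUC_0→10 (IV):
  [0→0.5]: (472.6+377.8)/2 × 0.5 = 212.6
  [0.5→2]: (377.8+192.9)/2 × 1.5 = 428.025
  [2→3]: (192.9+123.3)/2 × 1 = 158.1
  [3→9]: (123.3+8.4)/2 × 6 = 395.1
  [9→10]: (8.4+5.4)/2 × 1 = 6.9
  Sum = 1200.725 µg/L·hr
IV tail: 5.4/0.448 = 12.054; AUC_iv,0→∞ = 1200.725 + 12.054 = 1212.779 µg/L·hr
Trapezoidal AUC_0→12 (oral capsule):
  [0→1]: (0.0+568.6)/2 × 1 = 284.3
  [1→3]: (568.6+329.8)/2 × 2 = 898.4
  [3→7]: (329.8+56.8)/2 × 4 = 773.2
  [7→10]: (56.8+14.8)/2 × 3 = 107.4
  [10→12]: (14.8+6.0)/2 × 2 = 20.8
  Sum = 2084.1 µg/L·hr
oral capsule tail: 6.0/0.448 = 13.393; AUC_ev,0→∞ = 2084.1 + 13.393 = 2097.493 µg/L·hr
F = (AUC_ev/D_ev)/(AUC_iv/D_iv) = (2097.493/25)/(1212.779/10) = 83.89972/121.2779 = 0.6918

F = 0.692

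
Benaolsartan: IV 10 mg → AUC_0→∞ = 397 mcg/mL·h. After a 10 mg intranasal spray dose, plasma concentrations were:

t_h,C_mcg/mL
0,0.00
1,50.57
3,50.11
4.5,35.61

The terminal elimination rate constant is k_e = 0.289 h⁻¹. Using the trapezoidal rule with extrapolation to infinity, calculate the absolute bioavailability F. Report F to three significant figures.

F = 0.790

Trapezoidal AUC_0→4.5 (intranasal spray):
  [0→1]: (0.00+50.57)/2 × 1 = 25.285
  [1→3]: (50.57+50.11)/2 × 2 = 100.68
  [3→4.5]: (50.11+35.61)/2 × 1.5 = 64.29
  Sum = 190.255 mcg/mL·h
Tail: C_last/k_e = 35.61/0.289 = 123.218
AUC_0→∞ (intranasal spray) = 190.255 + 123.218 = 313.473 mcg/mL·h
F = (AUC_ev/D_ev)/(AUC_iv/D_iv) = (313.473/10)/(397/10) = 31.3473/39.7 = 0.7896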